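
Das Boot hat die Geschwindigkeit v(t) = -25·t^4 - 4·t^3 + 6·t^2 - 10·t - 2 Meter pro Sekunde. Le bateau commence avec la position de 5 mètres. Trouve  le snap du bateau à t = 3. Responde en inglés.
We must differentiate our velocity equation v(t) = -25·t^4 - 4·t^3 + 6·t^2 - 10·t - 2 3 times. Taking d/dt of v(t), we find a(t) = -100·t^3 - 12·t^2 + 12·t - 10. Differentiating acceleration, we get jerk: j(t) = -300·t^2 - 24·t + 12. Differentiating jerk, we get snap: s(t) = -600·t - 24. Using s(t) = -600·t - 24 and substituting t = 3, we find s = -1824.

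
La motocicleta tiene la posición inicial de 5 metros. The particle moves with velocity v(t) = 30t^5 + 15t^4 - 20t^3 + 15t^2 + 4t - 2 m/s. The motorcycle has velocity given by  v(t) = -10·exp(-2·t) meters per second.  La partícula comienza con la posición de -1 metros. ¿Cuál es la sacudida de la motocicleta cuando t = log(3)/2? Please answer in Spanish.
Partiendo de la velocidad v(t) = -10·exp(-2·t), tomamos 2 derivadas. Tomando d/dt de v(t), encontramos a(t) = 20·exp(-2·t). Derivando la aceleración, obtenemos la sacudida: j(t) = -40·exp(-2·t). De la ecuación de la sacudida j(t) = -40·exp(-2·t), sustituimos t = log(3)/2 para obtener j = -40/3.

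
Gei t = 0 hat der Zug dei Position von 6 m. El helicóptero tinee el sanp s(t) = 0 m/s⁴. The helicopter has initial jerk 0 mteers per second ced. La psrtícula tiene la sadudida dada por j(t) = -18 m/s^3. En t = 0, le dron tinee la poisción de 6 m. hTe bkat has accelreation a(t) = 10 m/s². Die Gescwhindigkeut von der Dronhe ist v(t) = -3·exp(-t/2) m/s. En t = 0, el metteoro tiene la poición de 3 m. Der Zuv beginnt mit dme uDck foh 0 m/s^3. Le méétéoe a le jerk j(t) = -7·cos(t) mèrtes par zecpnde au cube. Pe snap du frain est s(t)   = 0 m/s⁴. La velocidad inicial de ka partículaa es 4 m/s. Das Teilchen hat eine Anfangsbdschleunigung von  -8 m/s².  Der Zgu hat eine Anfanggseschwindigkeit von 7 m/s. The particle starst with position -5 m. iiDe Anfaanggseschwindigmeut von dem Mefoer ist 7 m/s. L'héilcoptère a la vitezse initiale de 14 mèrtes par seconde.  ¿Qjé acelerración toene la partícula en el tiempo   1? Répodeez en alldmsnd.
Wir müssen unsere Gleichung für den Ruck j(t) = -18 1-mal integrieren. Die Stammfunktion von dem Ruck ist die Beschleunigung. Mit a(0) = -8 erhalten wir a(t) = -18·t - 8. Wir haben die Beschleunigung a(t) = -18·t - 8. Durch Einsetzen von t = 1: a(1) = -26.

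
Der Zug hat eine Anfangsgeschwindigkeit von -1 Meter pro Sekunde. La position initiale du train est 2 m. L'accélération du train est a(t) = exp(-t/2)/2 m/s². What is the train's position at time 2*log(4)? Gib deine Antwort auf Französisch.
Nous devons trouver l'intégrale de notre équation de l'accélération a(t) = exp(-t/2)/2 2 fois. L'intégrale de l'accélération est la vitesse. En utilisant v(0) = -1, nous obtenons v(t) = -exp(-t/2). La primitive de la vitesse, avec x(0) = 2, donne la position: x(t) = 2·exp(-t/2). De l'équation de la position x(t) = 2·exp(-t/2), nous substituons t = 2*log(4) pour obtenir x = 1/2.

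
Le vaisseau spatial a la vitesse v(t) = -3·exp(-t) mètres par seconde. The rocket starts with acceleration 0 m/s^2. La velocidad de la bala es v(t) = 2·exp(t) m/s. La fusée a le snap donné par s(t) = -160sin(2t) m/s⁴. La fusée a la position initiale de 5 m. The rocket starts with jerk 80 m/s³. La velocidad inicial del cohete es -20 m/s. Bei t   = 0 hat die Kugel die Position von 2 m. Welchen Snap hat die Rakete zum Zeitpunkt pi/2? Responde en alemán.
Aus der Gleichung für den Snap s(t) = -160·sin(2·t), setzen wir t = pi/2 ein und erhalten s = 0.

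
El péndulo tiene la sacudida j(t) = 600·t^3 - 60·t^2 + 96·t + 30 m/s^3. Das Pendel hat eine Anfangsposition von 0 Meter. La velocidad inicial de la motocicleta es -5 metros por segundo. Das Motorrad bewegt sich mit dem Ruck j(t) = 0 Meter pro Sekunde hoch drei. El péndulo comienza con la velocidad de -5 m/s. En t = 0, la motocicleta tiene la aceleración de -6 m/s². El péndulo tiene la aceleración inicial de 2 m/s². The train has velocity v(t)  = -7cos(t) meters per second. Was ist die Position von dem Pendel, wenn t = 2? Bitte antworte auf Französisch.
Pour résoudre ceci, nous devons prendre 3 intégrales de notre équation du jerk j(t) = 600·t^3 - 60·t^2 + 96·t + 30. L'intégrale du jerk, avec a(0) = 2, donne l'accélération: a(t) = 150·t^4 - 20·t^3 + 48·t^2 + 30·t + 2. En intégrant l'accélération et en utilisant la condition initiale v(0) = -5, nous obtenons v(t) = 30·t^5 - 5·t^4 + 16·t^3 + 15·t^2 + 2·t - 5. En intégrant la vitesse et en utilisant la condition initiale x(0) = 0, nous obtenons x(t) = 5·t^6 - t^5 + 4·t^4 + 5·t^3 + t^2 - 5·t. De l'équation de la position x(t) = 5·t^6 - t^5 + 4·t^4 + 5·t^3 + t^2 - 5·t, nous substituons t = 2 pour obtenir x = 386.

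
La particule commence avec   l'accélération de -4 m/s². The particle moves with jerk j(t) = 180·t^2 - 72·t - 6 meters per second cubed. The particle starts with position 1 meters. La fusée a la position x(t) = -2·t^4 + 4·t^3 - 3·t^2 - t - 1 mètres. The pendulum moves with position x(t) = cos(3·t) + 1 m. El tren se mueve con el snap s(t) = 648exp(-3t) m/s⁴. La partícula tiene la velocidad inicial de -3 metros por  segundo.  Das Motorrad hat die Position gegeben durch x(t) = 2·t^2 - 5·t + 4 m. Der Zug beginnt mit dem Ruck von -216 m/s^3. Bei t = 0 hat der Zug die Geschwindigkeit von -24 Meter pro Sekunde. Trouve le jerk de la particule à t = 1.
En utilisant j(t) = 180·t^2 - 72·t - 6 et en substituant t = 1, nous trouvons j = 102.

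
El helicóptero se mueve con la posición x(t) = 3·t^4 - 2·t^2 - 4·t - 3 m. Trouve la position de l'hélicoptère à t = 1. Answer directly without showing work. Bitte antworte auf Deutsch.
x(1) = -6.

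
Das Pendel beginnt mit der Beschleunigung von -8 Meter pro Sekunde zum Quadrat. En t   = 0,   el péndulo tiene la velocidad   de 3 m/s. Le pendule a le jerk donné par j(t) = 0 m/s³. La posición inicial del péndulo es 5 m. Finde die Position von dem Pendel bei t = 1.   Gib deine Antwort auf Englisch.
We need to integrate our jerk equation j(t) = 0 3 times. Integrating jerk and using the initial condition a(0) = -8, we get a(t) = -8. The antiderivative of acceleration, with v(0) = 3, gives velocity: v(t) = 3 - 8·t. Finding the antiderivative of v(t) and using x(0) = 5: x(t) = -4·t^2 + 3·t + 5. From the given position equation x(t) = -4·t^2 + 3·t + 5, we substitute t = 1 to get x = 4.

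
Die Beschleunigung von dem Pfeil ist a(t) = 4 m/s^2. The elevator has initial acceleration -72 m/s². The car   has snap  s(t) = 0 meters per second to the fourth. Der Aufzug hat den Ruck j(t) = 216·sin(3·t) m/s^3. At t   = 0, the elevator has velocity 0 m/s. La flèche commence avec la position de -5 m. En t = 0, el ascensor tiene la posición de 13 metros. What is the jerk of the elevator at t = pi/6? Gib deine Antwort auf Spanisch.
Usando j(t) = 216·sin(3·t) y sustituyendo t = pi/6, encontramos j = 216.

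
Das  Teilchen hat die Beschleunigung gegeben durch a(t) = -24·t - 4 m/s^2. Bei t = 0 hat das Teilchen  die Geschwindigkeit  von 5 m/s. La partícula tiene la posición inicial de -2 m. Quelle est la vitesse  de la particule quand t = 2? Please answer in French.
Nous devons intégrer notre équation de l'accélération a(t) = -24·t - 4 1 fois. En intégrant l'accélération et en utilisant la condition initiale v(0) = 5, nous obtenons v(t) = -12·t^2 - 4·t + 5. Nous avons la vitesse v(t) = -12·t^2 - 4·t + 5. En substituant t = 2: v(2) = -51.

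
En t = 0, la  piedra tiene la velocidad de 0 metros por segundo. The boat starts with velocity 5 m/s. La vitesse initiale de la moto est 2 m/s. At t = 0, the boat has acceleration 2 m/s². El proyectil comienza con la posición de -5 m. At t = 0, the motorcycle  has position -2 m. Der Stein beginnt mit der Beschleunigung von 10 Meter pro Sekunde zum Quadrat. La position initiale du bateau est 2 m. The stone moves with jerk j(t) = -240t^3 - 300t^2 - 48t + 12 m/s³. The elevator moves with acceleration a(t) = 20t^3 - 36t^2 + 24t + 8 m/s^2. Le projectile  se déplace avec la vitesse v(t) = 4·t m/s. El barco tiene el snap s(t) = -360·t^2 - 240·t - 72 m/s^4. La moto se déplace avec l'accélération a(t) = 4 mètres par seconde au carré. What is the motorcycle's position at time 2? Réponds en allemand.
Wir müssen unsere Gleichung für die Beschleunigung a(t) = 4 2-mal integrieren. Das Integral von der Beschleunigung, mit v(0) = 2, ergibt die Geschwindigkeit: v(t) = 4·t + 2. Das Integral von der Geschwindigkeit ist die Position. Mit x(0) = -2 erhalten wir x(t) = 2·t^2 + 2·t - 2. Aus der Gleichung für die Position x(t) = 2·t^2 + 2·t - 2, setzen wir t = 2 ein und erhalten x = 10.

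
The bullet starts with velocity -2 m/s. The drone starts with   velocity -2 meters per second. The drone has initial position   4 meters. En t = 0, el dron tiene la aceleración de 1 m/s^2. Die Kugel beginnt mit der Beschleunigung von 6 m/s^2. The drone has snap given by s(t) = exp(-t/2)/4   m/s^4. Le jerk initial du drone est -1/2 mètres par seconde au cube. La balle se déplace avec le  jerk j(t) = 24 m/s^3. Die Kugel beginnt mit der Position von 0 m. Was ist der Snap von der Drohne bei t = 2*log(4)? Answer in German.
Wir haben den Snap s(t) = exp(-t/2)/4. Durch Einsetzen von t = 2*log(4): s(2*log(4)) = 1/16.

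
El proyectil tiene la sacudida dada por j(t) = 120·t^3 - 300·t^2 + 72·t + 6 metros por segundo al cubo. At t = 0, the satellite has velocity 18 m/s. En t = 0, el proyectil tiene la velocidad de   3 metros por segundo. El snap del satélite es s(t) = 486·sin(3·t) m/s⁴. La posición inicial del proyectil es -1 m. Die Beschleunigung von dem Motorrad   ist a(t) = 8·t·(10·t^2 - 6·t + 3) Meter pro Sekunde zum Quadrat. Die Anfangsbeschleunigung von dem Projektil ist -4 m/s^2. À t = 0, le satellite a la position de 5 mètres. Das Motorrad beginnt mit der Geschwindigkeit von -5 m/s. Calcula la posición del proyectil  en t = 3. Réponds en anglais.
To find the answer, we compute 3 antiderivatives of j(t) = 120·t^3 - 300·t^2 + 72·t + 6. The integral of jerk is acceleration. Using a(0) = -4, we get a(t) = 30·t^4 - 100·t^3 + 36·t^2 + 6·t - 4. The antiderivative of acceleration is velocity. Using v(0) = 3, we get v(t) = 6·t^5 - 25·t^4 + 12·t^3 + 3·t^2 - 4·t + 3. Taking ∫v(t)dt and applying x(0) = -1, we find x(t) = t^6 - 5·t^5 + 3·t^4 + t^3 - 2·t^2 + 3·t - 1. Using x(t) = t^6 - 5·t^5 + 3·t^4 + t^3 - 2·t^2 + 3·t - 1 and substituting t = 3, we find x = -226.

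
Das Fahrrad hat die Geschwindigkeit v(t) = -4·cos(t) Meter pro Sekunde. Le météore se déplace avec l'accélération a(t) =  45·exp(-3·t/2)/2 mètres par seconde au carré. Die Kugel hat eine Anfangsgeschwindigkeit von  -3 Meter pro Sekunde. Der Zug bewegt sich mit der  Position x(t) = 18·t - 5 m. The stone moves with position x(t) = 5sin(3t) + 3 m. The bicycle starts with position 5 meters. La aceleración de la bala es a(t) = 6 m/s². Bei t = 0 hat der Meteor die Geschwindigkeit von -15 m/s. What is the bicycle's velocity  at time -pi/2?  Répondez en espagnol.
De la ecuación de la velocidad v(t) = -4·cos(t), sustituimos t = -pi/2 para obtener v = 0.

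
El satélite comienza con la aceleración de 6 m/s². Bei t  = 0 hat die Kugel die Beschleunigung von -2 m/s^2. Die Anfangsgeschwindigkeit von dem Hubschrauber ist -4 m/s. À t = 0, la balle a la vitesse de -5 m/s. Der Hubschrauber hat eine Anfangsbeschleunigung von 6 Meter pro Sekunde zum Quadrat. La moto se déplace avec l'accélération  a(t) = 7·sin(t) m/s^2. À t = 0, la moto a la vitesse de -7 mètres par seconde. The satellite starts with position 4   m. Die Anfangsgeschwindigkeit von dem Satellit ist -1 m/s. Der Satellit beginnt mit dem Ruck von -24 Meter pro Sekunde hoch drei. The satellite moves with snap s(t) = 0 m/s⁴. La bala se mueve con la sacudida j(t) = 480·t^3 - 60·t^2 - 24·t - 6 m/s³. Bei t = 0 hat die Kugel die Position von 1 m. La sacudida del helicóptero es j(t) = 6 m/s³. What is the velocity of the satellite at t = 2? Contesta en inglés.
To solve this, we need to take 3 integrals of our snap equation s(t) = 0. The integral of snap, with j(0) = -24, gives jerk: j(t) = -24. Finding the antiderivative of j(t) and using a(0) = 6: a(t) = 6 - 24·t. The integral of acceleration, with v(0) = -1, gives velocity: v(t) = -12·t^2 + 6·t - 1. We have velocity v(t) = -12·t^2 + 6·t - 1. Substituting t = 2: v(2) = -37.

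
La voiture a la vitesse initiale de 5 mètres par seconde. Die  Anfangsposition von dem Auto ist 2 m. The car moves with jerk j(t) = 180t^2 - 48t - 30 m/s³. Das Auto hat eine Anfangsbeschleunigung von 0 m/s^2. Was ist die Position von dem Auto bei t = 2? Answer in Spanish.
Debemos encontrar la integral de nuestra ecuación de la sacudida j(t) = 180·t^2 - 48·t - 30 3 veces. Tomando ∫j(t)dt y aplicando a(0) = 0, encontramos a(t) = 6·t·(10·t^2 - 4·t - 5). Tomando ∫a(t)dt y aplicando v(0) = 5, encontramos v(t) = 15·t^4 - 8·t^3 - 15·t^2 + 5. Tomando ∫v(t)dt y aplicando x(0) = 2, encontramos x(t) = 3·t^5 - 2·t^4 - 5·t^3 + 5·t + 2. Usando x(t) = 3·t^5 - 2·t^4 - 5·t^3 + 5·t + 2 y sustituyendo t = 2, encontramos x = 36.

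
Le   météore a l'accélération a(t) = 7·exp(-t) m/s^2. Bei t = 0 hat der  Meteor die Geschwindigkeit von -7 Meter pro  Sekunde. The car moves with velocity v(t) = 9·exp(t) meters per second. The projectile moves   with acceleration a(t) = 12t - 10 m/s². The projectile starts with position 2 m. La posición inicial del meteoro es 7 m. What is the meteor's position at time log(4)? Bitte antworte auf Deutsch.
Um dies zu lösen, müssen wir 2 Stammfunktionen unserer Gleichung für die Beschleunigung a(t) = 7·exp(-t) finden. Mit ∫a(t)dt und Anwendung von v(0) = -7, finden wir v(t) = -7·exp(-t). Mit ∫v(t)dt und Anwendung von x(0) = 7, finden wir x(t) = 7·exp(-t). Mit x(t) = 7·exp(-t) und Einsetzen von t = log(4), finden wir x = 7/4.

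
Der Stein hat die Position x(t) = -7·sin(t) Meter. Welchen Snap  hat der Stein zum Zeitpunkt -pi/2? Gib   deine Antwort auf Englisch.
To solve this, we need to take 4 derivatives of our position equation x(t) = -7·sin(t). The derivative of position gives velocity: v(t) = -7·cos(t). Taking d/dt of v(t), we find a(t) = 7·sin(t). Taking d/dt of a(t), we find j(t) = 7·cos(t). The derivative of jerk gives snap: s(t) = -7·sin(t). Using s(t) = -7·sin(t) and substituting t = -pi/2, we find s = 7.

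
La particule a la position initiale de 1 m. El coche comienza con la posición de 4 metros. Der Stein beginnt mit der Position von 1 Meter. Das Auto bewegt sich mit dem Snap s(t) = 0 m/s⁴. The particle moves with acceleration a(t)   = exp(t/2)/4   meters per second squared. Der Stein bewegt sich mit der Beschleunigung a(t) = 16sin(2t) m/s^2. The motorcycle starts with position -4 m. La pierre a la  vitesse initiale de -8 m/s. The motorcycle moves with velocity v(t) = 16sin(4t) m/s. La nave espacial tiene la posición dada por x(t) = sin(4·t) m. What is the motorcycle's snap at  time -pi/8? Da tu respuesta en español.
Debemos derivar nuestra ecuación de la velocidad v(t) = 16·sin(4·t) 3 veces. Derivando la velocidad, obtenemos la aceleración: a(t) = 64·cos(4·t). Tomando d/dt de a(t), encontramos j(t) = -256·sin(4·t). Derivando la sacudida, obtenemos el snap: s(t) = -1024·cos(4·t). Usando s(t) = -1024·cos(4·t) y sustituyendo t = -pi/8, encontramos s = 0.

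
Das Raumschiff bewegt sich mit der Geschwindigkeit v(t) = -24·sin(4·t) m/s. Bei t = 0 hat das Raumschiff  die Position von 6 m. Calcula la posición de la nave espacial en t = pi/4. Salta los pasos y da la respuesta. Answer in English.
x(pi/4) = -6.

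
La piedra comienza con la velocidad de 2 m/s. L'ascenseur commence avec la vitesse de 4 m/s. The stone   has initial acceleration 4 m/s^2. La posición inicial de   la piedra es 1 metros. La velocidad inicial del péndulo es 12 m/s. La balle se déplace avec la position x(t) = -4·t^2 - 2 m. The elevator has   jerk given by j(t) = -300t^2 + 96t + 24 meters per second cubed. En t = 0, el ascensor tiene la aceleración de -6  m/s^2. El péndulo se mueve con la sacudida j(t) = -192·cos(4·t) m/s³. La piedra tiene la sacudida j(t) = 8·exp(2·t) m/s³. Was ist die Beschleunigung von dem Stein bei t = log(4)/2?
Um dies zu lösen, müssen wir 1 Integral unserer Gleichung für den Ruck j(t) = 8·exp(2·t) finden. Die Stammfunktion von dem Ruck ist die Beschleunigung. Mit a(0) = 4 erhalten wir a(t) = 4·exp(2·t). Mit a(t) = 4·exp(2·t) und Einsetzen von t = log(4)/2, finden wir a = 16.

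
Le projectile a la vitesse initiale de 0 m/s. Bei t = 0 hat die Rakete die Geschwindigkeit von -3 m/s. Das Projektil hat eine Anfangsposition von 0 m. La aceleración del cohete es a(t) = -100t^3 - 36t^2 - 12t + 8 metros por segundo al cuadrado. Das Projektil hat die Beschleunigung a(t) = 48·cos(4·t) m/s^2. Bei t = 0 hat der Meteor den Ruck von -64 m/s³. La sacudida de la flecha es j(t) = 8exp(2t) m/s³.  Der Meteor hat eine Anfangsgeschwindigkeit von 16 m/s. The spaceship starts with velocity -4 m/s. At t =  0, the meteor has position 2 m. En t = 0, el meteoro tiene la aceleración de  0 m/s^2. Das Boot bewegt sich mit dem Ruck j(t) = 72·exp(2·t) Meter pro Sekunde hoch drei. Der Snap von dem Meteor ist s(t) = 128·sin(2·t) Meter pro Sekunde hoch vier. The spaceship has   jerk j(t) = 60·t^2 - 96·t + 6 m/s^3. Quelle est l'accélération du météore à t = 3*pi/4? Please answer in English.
Starting from snap s(t) = 128·sin(2·t), we take 2 integrals. Integrating snap and using the initial condition j(0) = -64, we get j(t) = -64·cos(2·t). Taking ∫j(t)dt and applying a(0) = 0, we find a(t) = -32·sin(2·t). Using a(t) = -32·sin(2·t) and substituting t = 3*pi/4, we find a = 32.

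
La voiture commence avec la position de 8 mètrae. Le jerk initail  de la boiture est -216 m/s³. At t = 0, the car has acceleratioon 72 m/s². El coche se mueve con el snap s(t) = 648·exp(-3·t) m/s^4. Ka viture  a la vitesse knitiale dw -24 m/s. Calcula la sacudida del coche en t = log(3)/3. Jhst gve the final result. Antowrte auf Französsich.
À t = log(3)/3, j = -72.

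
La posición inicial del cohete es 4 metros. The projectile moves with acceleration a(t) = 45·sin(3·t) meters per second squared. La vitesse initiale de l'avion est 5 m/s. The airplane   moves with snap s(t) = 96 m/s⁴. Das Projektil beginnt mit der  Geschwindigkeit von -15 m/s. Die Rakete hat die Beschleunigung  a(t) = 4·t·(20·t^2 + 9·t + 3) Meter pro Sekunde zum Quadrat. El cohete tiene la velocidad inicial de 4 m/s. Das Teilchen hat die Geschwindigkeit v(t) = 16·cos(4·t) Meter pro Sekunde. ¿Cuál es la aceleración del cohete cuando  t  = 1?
De la ecuación de la aceleración a(t) = 4·t·(20·t^2 + 9·t + 3), sustituimos t = 1 para obtener a = 128.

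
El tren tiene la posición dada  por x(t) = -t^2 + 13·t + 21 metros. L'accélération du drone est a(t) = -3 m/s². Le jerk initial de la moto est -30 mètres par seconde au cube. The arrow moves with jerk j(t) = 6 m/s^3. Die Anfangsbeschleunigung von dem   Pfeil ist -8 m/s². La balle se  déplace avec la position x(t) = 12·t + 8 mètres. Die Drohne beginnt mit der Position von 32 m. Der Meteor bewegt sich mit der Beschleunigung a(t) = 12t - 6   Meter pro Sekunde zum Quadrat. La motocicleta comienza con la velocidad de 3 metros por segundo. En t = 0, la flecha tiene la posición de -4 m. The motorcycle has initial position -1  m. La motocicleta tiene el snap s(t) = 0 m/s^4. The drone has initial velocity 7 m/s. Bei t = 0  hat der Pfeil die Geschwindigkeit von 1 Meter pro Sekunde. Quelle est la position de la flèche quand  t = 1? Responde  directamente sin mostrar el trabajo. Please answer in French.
La position à t = 1 est x = -6.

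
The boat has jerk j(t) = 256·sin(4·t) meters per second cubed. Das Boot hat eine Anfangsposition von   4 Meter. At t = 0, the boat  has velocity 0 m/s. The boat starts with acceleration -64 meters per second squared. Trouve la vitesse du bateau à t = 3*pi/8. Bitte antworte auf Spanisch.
Debemos encontrar la antiderivada de nuestra ecuación de la sacudida j(t) = 256·sin(4·t) 2 veces. La antiderivada de la sacudida, con a(0) = -64, da la aceleración: a(t) = -64·cos(4·t). Tomando ∫a(t)dt y aplicando v(0) = 0, encontramos v(t) = -16·sin(4·t). Usando v(t) = -16·sin(4·t) y sustituyendo t = 3*pi/8, encontramos v = 16.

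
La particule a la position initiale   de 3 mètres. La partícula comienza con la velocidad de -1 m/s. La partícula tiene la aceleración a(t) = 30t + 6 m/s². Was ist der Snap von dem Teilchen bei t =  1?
Wir müssen unsere Gleichung für die Beschleunigung a(t) = 30·t + 6 2-mal ableiten. Durch Ableiten von der Beschleunigung erhalten wir den Ruck: j(t) = 30. Die Ableitung von dem Ruck ergibt den Snap: s(t) = 0. Mit s(t) = 0 und Einsetzen von t = 1, finden wir s = 0.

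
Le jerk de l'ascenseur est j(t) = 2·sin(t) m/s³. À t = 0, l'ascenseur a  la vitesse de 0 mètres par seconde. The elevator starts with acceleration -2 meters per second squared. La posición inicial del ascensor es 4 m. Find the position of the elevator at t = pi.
We need to integrate our jerk equation j(t) = 2·sin(t) 3 times. Taking ∫j(t)dt and applying a(0) = -2, we find a(t) = -2·cos(t). Finding the integral of a(t) and using v(0) = 0: v(t) = -2·sin(t). Finding the integral of v(t) and using x(0) = 4: x(t) = 2·cos(t) + 2. We have position x(t) = 2·cos(t) + 2. Substituting t = pi: x(pi) = 0.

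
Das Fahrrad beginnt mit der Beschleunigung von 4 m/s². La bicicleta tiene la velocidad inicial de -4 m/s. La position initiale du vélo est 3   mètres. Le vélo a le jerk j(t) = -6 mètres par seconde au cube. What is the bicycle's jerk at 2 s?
From the given jerk equation j(t) = -6, we substitute t = 2 to get j = -6.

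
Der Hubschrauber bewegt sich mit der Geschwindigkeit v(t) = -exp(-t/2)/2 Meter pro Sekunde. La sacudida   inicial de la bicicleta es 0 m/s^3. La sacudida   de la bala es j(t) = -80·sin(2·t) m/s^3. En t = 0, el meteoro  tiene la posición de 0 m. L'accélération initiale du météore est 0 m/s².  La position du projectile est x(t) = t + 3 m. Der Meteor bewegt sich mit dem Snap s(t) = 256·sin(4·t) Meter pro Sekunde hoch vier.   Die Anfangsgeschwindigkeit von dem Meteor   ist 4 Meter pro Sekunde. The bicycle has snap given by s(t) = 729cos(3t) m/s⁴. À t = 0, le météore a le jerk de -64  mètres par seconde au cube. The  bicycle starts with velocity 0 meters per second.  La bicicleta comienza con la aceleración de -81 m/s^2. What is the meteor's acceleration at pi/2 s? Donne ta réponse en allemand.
Ausgehend von dem Snap s(t) = 256·sin(4·t), nehmen wir 2 Integrale. Durch Integration von dem Snap und Verwendung der Anfangsbedingung j(0) = -64, erhalten wir j(t) = -64·cos(4·t). Das Integral von dem Ruck ist die Beschleunigung. Mit a(0) = 0 erhalten wir a(t) = -16·sin(4·t). Mit a(t) = -16·sin(4·t) und Einsetzen von t = pi/2, finden wir a = 0.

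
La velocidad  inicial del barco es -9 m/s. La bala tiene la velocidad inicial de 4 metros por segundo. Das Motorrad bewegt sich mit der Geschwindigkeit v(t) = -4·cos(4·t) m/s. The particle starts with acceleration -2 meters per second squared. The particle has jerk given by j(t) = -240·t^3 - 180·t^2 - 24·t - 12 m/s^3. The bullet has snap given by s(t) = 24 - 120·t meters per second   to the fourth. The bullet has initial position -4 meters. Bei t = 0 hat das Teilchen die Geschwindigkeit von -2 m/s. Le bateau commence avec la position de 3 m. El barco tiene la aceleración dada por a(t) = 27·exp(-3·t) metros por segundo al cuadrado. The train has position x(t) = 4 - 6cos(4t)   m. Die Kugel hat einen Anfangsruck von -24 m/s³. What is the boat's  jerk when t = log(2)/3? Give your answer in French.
Pour résoudre ceci, nous devons prendre 1 dérivée de notre équation de l'accélération a(t) = 27·exp(-3·t). En dérivant l'accélération, nous obtenons le jerk: j(t) = -81·exp(-3·t). Nous avons le jerk j(t) = -81·exp(-3·t). En substituant t = log(2)/3: j(log(2)/3) = -81/2.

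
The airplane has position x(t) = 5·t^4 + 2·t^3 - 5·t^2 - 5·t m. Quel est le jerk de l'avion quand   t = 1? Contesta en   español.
Partiendo de la posición x(t) = 5·t^4 + 2·t^3 - 5·t^2 - 5·t, tomamos 3 derivadas. La derivada de la posición da la velocidad: v(t) = 20·t^3 + 6·t^2 - 10·t - 5. Tomando d/dt de v(t), encontramos a(t) = 60·t^2 + 12·t - 10. Derivando la aceleración, obtenemos la sacudida: j(t) = 120·t + 12. De la ecuación de la sacudida j(t) = 120·t + 12, sustituimos t = 1 para obtener j = 132.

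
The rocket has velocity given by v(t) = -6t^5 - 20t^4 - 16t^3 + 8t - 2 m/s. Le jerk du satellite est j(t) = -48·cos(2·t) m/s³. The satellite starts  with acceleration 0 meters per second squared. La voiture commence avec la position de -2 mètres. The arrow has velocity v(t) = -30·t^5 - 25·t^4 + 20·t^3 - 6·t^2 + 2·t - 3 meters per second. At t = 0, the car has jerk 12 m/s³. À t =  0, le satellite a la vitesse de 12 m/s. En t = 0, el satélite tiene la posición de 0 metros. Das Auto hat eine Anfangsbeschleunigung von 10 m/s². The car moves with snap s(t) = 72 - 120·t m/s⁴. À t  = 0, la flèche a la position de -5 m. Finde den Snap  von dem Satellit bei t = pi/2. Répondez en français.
En partant du jerk j(t) = -48·cos(2·t), nous prenons 1 dérivée. En dérivant le jerk, nous obtenons le snap: s(t) = 96·sin(2·t). Nous avons le snap s(t) = 96·sin(2·t). En substituant t = pi/2: s(pi/2) = 0.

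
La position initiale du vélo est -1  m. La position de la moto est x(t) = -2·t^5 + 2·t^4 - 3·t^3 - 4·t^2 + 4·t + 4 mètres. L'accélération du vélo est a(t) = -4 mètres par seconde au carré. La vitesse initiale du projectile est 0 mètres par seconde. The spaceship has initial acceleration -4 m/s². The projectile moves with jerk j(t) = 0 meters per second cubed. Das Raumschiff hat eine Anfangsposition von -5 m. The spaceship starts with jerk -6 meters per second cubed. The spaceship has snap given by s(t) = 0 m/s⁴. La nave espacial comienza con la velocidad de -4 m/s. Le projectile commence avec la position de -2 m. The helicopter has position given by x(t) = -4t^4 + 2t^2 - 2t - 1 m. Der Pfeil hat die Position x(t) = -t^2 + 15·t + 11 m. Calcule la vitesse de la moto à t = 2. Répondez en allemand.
Ausgehend von der Position x(t) = -2·t^5 + 2·t^4 - 3·t^3 - 4·t^2 + 4·t + 4, nehmen wir 1 Ableitung. Die Ableitung von der Position ergibt die Geschwindigkeit: v(t) = -10·t^4 + 8·t^3 - 9·t^2 - 8·t + 4. Aus der Gleichung für die Geschwindigkeit v(t) = -10·t^4 + 8·t^3 - 9·t^2 - 8·t + 4, setzen wir t = 2 ein und erhalten v = -144.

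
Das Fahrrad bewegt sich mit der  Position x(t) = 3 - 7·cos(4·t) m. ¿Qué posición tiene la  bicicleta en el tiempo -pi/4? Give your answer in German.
Aus der Gleichung für die Position x(t) = 3 - 7·cos(4·t), setzen wir t = -pi/4 ein und erhalten x = 10.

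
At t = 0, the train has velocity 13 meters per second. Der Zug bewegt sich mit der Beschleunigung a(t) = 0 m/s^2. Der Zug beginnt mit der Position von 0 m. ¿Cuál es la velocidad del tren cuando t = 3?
Partiendo de la aceleración a(t) = 0, tomamos 1 integral. La antiderivada de la aceleración, con v(0) = 13, da la velocidad: v(t) = 13. Usando v(t) = 13 y sustituyendo t = 3, encontramos v = 13.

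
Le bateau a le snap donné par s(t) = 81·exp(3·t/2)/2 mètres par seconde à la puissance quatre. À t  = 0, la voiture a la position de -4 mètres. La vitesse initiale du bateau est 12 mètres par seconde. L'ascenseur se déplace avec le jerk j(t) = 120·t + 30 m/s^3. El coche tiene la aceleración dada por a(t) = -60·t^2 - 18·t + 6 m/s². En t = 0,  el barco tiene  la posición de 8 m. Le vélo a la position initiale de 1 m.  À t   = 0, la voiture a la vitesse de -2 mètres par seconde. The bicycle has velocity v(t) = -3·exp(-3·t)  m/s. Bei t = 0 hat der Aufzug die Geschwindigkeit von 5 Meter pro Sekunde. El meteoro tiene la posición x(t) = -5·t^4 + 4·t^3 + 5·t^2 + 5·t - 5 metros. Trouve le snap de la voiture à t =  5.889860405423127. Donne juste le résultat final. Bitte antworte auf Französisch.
Le snap à t = 5.889860405423127 est s = -120.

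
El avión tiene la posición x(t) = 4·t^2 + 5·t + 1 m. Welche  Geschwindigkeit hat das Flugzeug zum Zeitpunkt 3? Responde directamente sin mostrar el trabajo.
v(3) = 29.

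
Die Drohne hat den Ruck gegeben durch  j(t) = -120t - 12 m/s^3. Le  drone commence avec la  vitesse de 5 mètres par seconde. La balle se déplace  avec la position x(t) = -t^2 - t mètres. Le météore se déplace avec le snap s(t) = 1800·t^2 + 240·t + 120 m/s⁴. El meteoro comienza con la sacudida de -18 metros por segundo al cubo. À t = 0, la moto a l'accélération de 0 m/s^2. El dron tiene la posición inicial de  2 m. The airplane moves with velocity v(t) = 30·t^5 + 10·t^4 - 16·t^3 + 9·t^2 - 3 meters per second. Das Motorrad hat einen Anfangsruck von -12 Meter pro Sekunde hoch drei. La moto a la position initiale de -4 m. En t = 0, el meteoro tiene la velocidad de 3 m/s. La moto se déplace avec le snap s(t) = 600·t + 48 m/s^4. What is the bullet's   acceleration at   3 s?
We must differentiate our position equation x(t) = -t^2 - t 2 times. Differentiating position, we get velocity: v(t) = -2·t - 1. Differentiating velocity, we get acceleration: a(t) = -2. Using a(t) = -2 and substituting t = 3, we find a = -2.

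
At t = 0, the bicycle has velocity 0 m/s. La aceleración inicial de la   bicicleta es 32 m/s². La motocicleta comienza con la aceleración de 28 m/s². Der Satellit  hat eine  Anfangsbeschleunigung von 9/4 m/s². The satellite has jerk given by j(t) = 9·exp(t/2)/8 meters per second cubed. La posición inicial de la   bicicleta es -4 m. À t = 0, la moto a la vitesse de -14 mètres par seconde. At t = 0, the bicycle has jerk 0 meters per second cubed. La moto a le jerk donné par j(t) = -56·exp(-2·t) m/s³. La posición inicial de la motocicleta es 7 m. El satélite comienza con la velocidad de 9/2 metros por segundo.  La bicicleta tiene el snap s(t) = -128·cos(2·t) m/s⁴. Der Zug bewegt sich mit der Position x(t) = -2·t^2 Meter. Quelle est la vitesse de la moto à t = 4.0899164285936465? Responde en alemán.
Ausgehend von dem Ruck j(t) = -56·exp(-2·t), nehmen wir 2 Stammfunktionen. Durch Integration von dem Ruck und Verwendung der Anfangsbedingung a(0) = 28, erhalten wir a(t) = 28·exp(-2·t). Durch Integration von der Beschleunigung und Verwendung der Anfangsbedingung v(0) = -14, erhalten wir v(t) = -14·exp(-2·t). Mit v(t) = -14·exp(-2·t) und Einsetzen von t = 4.0899164285936465, finden wir v = -0.00392348288896607.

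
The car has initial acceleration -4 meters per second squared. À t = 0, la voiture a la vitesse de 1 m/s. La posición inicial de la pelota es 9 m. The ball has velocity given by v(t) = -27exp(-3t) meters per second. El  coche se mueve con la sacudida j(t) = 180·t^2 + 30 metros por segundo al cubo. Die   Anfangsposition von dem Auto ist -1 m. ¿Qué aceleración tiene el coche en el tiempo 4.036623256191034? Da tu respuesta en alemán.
Wir müssen das Integral unserer Gleichung für den Ruck j(t) = 180·t^2 + 30 1-mal finden. Mit ∫j(t)dt und Anwendung von a(0) = -4, finden wir a(t) = 60·t^3 + 30·t - 4. Aus der Gleichung für die Beschleunigung a(t) = 60·t^3 + 30·t - 4, setzen wir t = 4.036623256191034 ein und erhalten a = 4063.54233208449.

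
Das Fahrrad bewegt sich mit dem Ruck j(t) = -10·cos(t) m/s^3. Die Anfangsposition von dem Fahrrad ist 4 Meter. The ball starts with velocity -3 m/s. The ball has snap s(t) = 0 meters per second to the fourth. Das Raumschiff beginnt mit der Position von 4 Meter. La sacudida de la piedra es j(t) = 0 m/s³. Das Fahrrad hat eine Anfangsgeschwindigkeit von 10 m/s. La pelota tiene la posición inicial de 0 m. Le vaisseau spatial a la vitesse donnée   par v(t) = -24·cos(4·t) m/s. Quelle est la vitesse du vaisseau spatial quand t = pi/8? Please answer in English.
Using v(t) = -24·cos(4·t) and substituting t = pi/8, we find v = 0.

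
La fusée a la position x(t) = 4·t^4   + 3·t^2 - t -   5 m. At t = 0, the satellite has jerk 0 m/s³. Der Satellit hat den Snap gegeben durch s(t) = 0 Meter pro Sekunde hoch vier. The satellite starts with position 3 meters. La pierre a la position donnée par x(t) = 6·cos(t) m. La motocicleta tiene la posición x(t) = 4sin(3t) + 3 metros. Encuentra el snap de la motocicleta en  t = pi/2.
Para resolver esto, necesitamos tomar 4 derivadas de nuestra ecuación de la posición x(t) = 4·sin(3·t) + 3. Derivando la posición, obtenemos la velocidad: v(t) = 12·cos(3·t). Derivando la velocidad, obtenemos la aceleración: a(t) = -36·sin(3·t). Tomando d/dt de a(t), encontramos j(t) = -108·cos(3·t). La derivada de la sacudida da el snap: s(t) = 324·sin(3·t). De la ecuación del snap s(t) = 324·sin(3·t), sustituimos t = pi/2 para obtener s = -324.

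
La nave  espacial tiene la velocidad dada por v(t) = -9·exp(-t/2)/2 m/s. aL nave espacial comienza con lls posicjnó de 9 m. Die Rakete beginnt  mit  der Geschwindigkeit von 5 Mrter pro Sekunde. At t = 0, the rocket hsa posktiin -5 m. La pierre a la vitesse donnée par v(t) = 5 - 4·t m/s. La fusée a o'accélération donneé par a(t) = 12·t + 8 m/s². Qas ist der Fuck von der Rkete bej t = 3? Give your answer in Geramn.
Wir müssen unsere Gleichung für die Beschleunigung a(t) = 12·t + 8 1-mal ableiten. Durch Ableiten von der Beschleunigung erhalten wir den Ruck: j(t) = 12. Wir haben den Ruck j(t) = 12. Durch Einsetzen von t = 3: j(3) = 12.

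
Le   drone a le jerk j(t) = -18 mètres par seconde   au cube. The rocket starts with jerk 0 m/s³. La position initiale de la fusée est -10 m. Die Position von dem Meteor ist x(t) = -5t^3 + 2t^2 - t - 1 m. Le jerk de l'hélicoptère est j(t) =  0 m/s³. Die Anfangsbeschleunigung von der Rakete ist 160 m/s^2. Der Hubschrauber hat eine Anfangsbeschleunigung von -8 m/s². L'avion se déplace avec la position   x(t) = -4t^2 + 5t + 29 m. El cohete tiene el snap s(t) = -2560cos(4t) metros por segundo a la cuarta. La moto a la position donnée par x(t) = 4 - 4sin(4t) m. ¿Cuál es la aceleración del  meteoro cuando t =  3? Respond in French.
Pour résoudre ceci, nous devons prendre 2 dérivées de notre équation de la position x(t) = -5·t^3 + 2·t^2 - t - 1. La dérivée de la position donne la vitesse: v(t) = -15·t^2 + 4·t - 1. En prenant d/dt de v(t), nous trouvons a(t) = 4 - 30·t. Nous avons l'accélération a(t) = 4 - 30·t. En substituant t = 3: a(3) = -86.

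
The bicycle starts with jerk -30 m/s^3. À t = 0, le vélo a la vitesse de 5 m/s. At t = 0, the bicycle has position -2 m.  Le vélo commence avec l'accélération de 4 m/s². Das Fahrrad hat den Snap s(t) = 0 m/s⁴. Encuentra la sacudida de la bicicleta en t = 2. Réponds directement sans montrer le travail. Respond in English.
The answer is -30.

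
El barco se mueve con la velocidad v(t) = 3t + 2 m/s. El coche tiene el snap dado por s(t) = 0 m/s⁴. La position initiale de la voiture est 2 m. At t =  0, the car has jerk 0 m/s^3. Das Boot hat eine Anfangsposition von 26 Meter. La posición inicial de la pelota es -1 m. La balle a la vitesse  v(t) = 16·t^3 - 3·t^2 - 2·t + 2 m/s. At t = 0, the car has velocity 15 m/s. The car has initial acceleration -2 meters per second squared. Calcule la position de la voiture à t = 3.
En partant du snap s(t) = 0, nous prenons 4 primitives. En intégrant le snap et en utilisant la condition initiale j(0) = 0, nous obtenons j(t) = 0. En prenant ∫j(t)dt et en appliquant a(0) = -2, nous trouvons a(t) = -2. La primitive de l'accélération, avec v(0) = 15, donne la vitesse: v(t) = 15 - 2·t. L'intégrale de la vitesse est la position. En utilisant x(0) = 2, nous obtenons x(t) = -t^2 + 15·t + 2. De l'équation de la position x(t) = -t^2 + 15·t + 2, nous substituons t = 3 pour obtenir x = 38.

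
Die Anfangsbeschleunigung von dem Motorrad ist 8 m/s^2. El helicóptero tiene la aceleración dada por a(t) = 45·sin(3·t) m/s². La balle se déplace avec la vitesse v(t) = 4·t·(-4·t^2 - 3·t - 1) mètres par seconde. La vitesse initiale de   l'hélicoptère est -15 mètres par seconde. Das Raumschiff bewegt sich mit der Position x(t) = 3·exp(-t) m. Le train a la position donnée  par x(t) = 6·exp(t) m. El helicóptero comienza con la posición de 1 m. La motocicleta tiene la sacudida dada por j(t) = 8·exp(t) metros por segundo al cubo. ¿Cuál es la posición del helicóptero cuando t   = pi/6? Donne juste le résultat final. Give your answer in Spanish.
En t = pi/6, x = -4.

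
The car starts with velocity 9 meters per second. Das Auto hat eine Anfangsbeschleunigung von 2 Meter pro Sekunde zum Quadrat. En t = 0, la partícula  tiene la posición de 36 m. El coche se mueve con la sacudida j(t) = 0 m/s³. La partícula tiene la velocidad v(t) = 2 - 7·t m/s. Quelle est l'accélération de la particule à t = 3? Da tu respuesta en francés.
Pour résoudre ceci, nous devons prendre 1 dérivée de notre équation de la vitesse v(t) = 2 - 7·t. En prenant d/dt de v(t), nous trouvons a(t) = -7. Nous avons l'accélération a(t) = -7. En substituant t = 3: a(3) = -7.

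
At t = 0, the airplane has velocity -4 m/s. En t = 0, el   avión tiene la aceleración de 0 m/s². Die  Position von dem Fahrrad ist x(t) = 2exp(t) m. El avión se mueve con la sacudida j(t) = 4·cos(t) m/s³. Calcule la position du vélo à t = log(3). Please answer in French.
De l'équation de la position x(t) = 2·exp(t), nous substituons t = log(3) pour obtenir x = 6.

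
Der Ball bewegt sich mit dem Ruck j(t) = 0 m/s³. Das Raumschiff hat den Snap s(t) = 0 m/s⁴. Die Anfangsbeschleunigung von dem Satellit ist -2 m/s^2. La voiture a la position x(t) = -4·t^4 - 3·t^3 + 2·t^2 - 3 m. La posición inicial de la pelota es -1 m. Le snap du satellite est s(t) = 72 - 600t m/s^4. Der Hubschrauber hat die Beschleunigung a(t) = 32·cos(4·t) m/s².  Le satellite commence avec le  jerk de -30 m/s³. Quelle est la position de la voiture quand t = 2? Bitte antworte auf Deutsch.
Mit x(t) = -4·t^4 - 3·t^3 + 2·t^2 - 3 und Einsetzen von t = 2, finden wir x = -83.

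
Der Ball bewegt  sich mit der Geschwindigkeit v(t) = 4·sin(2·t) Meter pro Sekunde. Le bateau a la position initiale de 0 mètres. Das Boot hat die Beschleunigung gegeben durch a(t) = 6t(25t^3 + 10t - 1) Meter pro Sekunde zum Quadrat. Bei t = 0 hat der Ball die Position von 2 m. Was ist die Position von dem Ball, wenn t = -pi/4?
Wir müssen unsere Gleichung für die Geschwindigkeit v(t) = 4·sin(2·t) 1-mal integrieren. Durch Integration von der Geschwindigkeit und Verwendung der Anfangsbedingung x(0) = 2, erhalten wir x(t) = 4 - 2·cos(2·t). Mit x(t) = 4 - 2·cos(2·t) und Einsetzen von t = -pi/4, finden wir x = 4.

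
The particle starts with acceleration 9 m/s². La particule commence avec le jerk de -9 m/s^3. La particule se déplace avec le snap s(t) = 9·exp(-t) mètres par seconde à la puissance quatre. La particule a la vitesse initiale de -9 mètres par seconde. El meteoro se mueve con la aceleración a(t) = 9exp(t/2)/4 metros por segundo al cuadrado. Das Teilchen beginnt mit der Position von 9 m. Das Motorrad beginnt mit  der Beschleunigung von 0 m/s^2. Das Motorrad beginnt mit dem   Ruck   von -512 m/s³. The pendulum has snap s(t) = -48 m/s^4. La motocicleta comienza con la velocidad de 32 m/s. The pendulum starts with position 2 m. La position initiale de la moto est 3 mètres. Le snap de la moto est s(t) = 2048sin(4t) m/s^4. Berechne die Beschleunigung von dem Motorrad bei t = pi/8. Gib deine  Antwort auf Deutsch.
Ausgehend von dem Snap s(t) = 2048·sin(4·t), nehmen wir 2 Stammfunktionen. Mit ∫s(t)dt und Anwendung von j(0) = -512, finden wir j(t) = -512·cos(4·t). Mit ∫j(t)dt und Anwendung von a(0) = 0, finden wir a(t) = -128·sin(4·t). Aus der Gleichung für die Beschleunigung a(t) = -128·sin(4·t), setzen wir t = pi/8 ein und erhalten a = -128.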